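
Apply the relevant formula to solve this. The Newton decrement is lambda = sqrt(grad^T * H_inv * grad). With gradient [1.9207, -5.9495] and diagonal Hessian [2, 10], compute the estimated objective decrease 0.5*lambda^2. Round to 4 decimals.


Step 1: H is diagonal, so H^(-1) * g = [0.9604, -0.595].
Step 2: g^T H^(-1) g = sum_i g_i^2 / H_ii
  = (1.9207)^2/2 + (-5.9495)^2/10
  = 1.8445 + 3.5397 = 5.3842
Step 3: Objective decrease = 0.5 * g^T H^(-1) g = 2.6921


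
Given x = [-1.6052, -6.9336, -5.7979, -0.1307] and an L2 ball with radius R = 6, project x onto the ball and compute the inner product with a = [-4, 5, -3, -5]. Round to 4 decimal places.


Step 1: Compute ||x|| (intermediates to 6 decimals).
||x|| = sqrt((-1.6052)^2 + (-6.9336)^2 + (-5.7979)^2 + (-0.1307)^2) = 9.180643
Step 2: Project.
Since ||x|| > R, scale = R/||x|| = 6/9.180643 = 0.653549, proj(x) = scale * x
proj(x) = [-1.049077, -4.531447, -3.789212, -0.085419]
Step 3: Dot product.
a^T * proj(x) = -4*(-1.049077) + 5*(-4.531447) - 3*(-3.789212) - 5*(-0.085419) = -6.6662


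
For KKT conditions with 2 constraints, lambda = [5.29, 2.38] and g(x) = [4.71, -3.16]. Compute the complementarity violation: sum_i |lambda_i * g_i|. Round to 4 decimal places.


KKT complementary slackness check:
lambda_1 * g_1 = 5.29 * 4.71 = 24.9159
lambda_2 * g_2 = 2.38 * -3.16 = -7.5208
Total violation = 24.9159 + 7.5208 = 32.4367


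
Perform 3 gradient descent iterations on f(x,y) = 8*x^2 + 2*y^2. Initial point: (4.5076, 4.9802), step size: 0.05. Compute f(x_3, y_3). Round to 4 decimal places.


Gradient descent on f(x,y) = 8*x^2 + 2*y^2.
Starting point: (4.5076, 4.9802), alpha = 0.05
Step 1: grad_x = 2*8*4.5076 = 72.1216, grad_y = 2*2*4.9802 = 19.9208
  x_1 = 4.5076 - 0.05*72.1216 = 0.9015
  y_1 = 4.9802 - 0.05*19.9208 = 3.9842
Step 2: grad_x = 2*8*0.9015 = 14.4243, grad_y = 2*2*3.9842 = 15.9366
  x_2 = 0.9015 - 0.05*14.4243 = 0.1803
  y_2 = 3.9842 - 0.05*15.9366 = 3.1873
Step 3: grad_x = 2*8*0.1803 = 2.8849, grad_y = 2*2*3.1873 = 12.7493
  x_3 = 0.1803 - 0.05*2.8849 = 0.0361
  y_3 = 3.1873 - 0.05*12.7493 = 2.5499
f(0.0361, 2.5499) = 8*0.0361^2 + 2*2.5499^2 = 13.014


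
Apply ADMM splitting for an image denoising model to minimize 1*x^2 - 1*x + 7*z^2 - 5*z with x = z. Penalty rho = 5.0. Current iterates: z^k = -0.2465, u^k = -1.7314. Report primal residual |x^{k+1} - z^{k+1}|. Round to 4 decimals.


ADMM iteration with rho = 5.0, z^k = -0.2465, u^k = -1.7314
Step 1: x-update.
Minimize 1*x^2 - 1*x + (5.0/2)*(x + 0.2465 - 1.7314)^2
FOC: (2*1 + 5.0)*x = 1 + 5.0*(-0.2465 + 1.7314)
x^{k+1} = 1.2035
Step 2: z-update.
Minimize 7*z^2 - 5*z + (5.0/2)*(1.2035 - z - 1.7314)^2
FOC: (2*7 + 5.0)*z = 5 + 5.0*(1.2035 - 1.7314)
z^{k+1} = 0.1242
Step 3: u-update.
u^{k+1} = -1.7314 + 1.2035 - 0.1242 = -0.6521
Step 4: Primal residual = |1.2035 - 0.1242| = 1.0793


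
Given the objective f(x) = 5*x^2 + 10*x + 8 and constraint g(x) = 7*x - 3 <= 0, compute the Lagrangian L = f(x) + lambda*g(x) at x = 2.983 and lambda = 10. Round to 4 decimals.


Step 1: Evaluate f(x).
f(2.983) = 5*2.983^2 + 10*2.983 + 8 = 82.3214
Step 2: Evaluate g(x).
g(2.983) = 7*2.983 - 3 = 17.881
Step 3: Compute Lagrangian.
L = 82.3214 + 10*17.881 = 261.1314


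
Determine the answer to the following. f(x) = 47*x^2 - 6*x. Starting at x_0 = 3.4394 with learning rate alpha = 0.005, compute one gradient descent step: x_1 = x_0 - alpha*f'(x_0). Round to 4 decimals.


We compute the gradient at x_0 and apply the update.
f'(x) = 94*x - 6
f'(3.4394) = 94*3.4394 - 6 = 317.3036
x_1 = 3.4394 - 0.005*317.3036 = 1.8529


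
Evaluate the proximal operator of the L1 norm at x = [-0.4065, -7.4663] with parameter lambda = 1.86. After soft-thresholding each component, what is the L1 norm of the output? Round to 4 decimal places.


Soft-thresholding with lambda = 1.86:
prox(-0.4065) = sign(-0.4065)*max(|-0.4065| - 1.86, 0) = 0.0
prox(-7.4663) = sign(-7.4663)*max(|-7.4663| - 1.86, 0) = -5.6063
prox(x) = [0.0, -5.6063]
||prox(x)||_1 = 0.0 + 5.6063 = 5.6063


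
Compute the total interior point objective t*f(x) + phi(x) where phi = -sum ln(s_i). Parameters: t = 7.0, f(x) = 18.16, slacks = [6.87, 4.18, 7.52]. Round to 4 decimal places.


Step 1: Compute log-barrier.
ln values: [1.9272, 1.4303, 2.0176]
phi = -(1.9272 + 1.4303 + 2.0176) = -5.375
Step 2: Compute augmented objective.
t*f(x) = 7.0*18.16 = 127.12
Total = 127.12 - 5.375 = 121.745


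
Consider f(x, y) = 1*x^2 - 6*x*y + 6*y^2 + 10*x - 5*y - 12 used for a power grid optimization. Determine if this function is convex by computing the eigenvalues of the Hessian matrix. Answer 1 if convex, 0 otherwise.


The Hessian of f(x,y) = 1*x^2 - 6*x*y + 6*y^2 + 10*x - 5*y - 12 is:
H = [[2, -6], [-6, 12]]
Trace = 2 + 12 = 14
Determinant = 2*12 - (-6)^2 = -12
Discriminant = (14)^2 - 4*-12 = 244.0
Eigenvalues: lambda_1 = -0.8102, lambda_2 = 14.8102
The function is not convex.

0


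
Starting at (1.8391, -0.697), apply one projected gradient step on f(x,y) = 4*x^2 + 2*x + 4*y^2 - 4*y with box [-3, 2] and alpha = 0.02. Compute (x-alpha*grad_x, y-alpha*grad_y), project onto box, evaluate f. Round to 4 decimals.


Step 1: Compute gradient at (1.8391, -0.697).
grad_x = 2*4*1.8391 + 2 = 16.7128
grad_y = 2*4*-0.697 - 4 = -9.576
Step 2: Gradient step.
x_raw = 1.8391 - 0.02*16.7128 = 1.5048
y_raw = -0.697 - 0.02*-9.576 = -0.5055
Step 3: Project onto [-3, 2].
x_proj = clip(1.5048) = 1.5048
y_proj = clip(-0.5055) = -0.5055
Step 4: Evaluate f.
f(1.5048, -0.5055) = 15.1119


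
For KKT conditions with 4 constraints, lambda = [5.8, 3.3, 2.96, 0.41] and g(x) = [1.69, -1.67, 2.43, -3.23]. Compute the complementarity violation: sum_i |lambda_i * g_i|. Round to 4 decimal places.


KKT complementary slackness check:
lambda_1 * g_1 = 5.8 * 1.69 = 9.802
lambda_2 * g_2 = 3.3 * -1.67 = -5.511
lambda_3 * g_3 = 2.96 * 2.43 = 7.1928
lambda_4 * g_4 = 0.41 * -3.23 = -1.3243
Total violation = 9.802 + 5.511 + 7.1928 + 1.3243 = 23.8301


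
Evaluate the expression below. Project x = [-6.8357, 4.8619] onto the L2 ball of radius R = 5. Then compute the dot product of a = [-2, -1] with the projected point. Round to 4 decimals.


Step 1: Compute ||x|| (intermediates to 6 decimals).
||x|| = sqrt((-6.8357)^2 + 4.8619^2) = 8.388377
Step 2: Project.
Since ||x|| > R, scale = R/||x|| = 5/8.388377 = 0.596063, proj(x) = scale * x
proj(x) = [-4.074508, 2.897999]
Step 3: Dot product.
a^T * proj(x) = -2*(-4.074508) - 1*2.897999 = 5.251


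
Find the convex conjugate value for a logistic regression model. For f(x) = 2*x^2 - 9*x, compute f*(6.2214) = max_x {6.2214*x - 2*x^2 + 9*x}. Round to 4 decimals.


f*(y) = sup_x {y*x - a*x^2 - b*x} = sup_x {(y-b)*x - a*x^2}
FOC: (y - b) - 2a*x = 0 => x* = (y - b)/(2a)
x* = (6.2214 + 9)/(2*2) = 3.8054
f*(6.2214) = (y-b)^2/(4a) = (6.2214 + 9)^2/(4*2)
= 231.691/8 = 28.9614


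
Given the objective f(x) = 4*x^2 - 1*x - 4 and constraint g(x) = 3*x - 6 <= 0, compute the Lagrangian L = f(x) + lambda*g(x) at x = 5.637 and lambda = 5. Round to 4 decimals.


Step 1: Evaluate f(x).
f(5.637) = 4*5.637^2 - 1*5.637 - 4 = 117.4661
Step 2: Evaluate g(x).
g(5.637) = 3*5.637 - 6 = 10.911
Step 3: Compute Lagrangian.
L = 117.4661 + 5*10.911 = 172.0211


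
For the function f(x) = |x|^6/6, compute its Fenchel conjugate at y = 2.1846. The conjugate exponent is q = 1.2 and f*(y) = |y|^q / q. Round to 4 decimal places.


The conjugate exponent q satisfies 1/p + 1/q = 1.
p = 6, so q = 6/(6 - 1) = 1.2
|y|^q = 2.1846^1.2 = 2.5541
f*(2.1846) = 2.5541 / 1.2 = 2.1285


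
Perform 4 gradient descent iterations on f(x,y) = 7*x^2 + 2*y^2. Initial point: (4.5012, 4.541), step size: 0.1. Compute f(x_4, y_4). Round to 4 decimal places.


Gradient descent on f(x,y) = 7*x^2 + 2*y^2.
Starting point: (4.5012, 4.541), alpha = 0.1
Step 1: grad_x = 2*7*4.5012 = 63.0168, grad_y = 2*2*4.541 = 18.164
  x_1 = 4.5012 - 0.1*63.0168 = -1.8005
  y_1 = 4.541 - 0.1*18.164 = 2.7246
Step 2: grad_x = 2*7*-1.8005 = -25.2067, grad_y = 2*2*2.7246 = 10.8984
  x_2 = -1.8005 - 0.1*-25.2067 = 0.7202
  y_2 = 2.7246 - 0.1*10.8984 = 1.6348
Step 3: grad_x = 2*7*0.7202 = 10.0827, grad_y = 2*2*1.6348 = 6.539
  x_3 = 0.7202 - 0.1*10.0827 = -0.2881
  y_3 = 1.6348 - 0.1*6.539 = 0.9809
Step 4: grad_x = 2*7*-0.2881 = -4.0331, grad_y = 2*2*0.9809 = 3.9234
  x_4 = -0.2881 - 0.1*-4.0331 = 0.1152
  y_4 = 0.9809 - 0.1*3.9234 = 0.5885
f(0.1152, 0.5885) = 7*0.1152^2 + 2*0.5885^2 = 0.7856


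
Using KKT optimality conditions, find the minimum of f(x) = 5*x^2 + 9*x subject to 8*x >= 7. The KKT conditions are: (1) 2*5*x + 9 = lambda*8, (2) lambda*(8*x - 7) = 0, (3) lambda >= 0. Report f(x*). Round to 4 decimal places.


Step 1: Try lambda = 0 (constraint inactive).
x_unc = -9/(2*5) = -0.9
Check: 8*-0.9 = -7.2 < 7 -- violated!
Step 2: Constraint must be active: 8*x = 7
x* = 7/8 = 0.875
lambda = (2*5*0.875 + 9)/8 = 2.2188
Step 3: Compute optimal value.
f(x*) = 5*0.875^2 + 9*0.875 = 11.7031


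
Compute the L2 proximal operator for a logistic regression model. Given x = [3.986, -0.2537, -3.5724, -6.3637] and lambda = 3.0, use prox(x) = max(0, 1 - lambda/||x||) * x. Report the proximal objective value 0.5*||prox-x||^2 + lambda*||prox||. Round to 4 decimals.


Step 1: Compute ||x||.
||x|| = 8.3193
Step 2: Compute scaling factor.
scale = max(0, 1 - 3.0/8.3193) = 0.6394
Step 3: prox(x) = [2.5486, -0.1622, -2.2842, -4.0689]
||prox(x)|| = 5.3193
Step 4: Proximal objective.
0.5*||prox-x||^2 = 4.5
lambda*||prox|| = 15.9579
Total = 20.458


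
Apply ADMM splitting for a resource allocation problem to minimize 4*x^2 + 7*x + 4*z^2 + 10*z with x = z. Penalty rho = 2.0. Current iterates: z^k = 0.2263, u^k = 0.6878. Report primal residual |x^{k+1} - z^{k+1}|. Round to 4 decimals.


ADMM iteration with rho = 2.0, z^k = 0.2263, u^k = 0.6878
Step 1: x-update.
Minimize 4*x^2 + 7*x + (2.0/2)*(x - 0.2263 + 0.6878)^2
FOC: (2*4 + 2.0)*x = -7 + 2.0*(0.2263 - 0.6878)
x^{k+1} = -0.7923
Step 2: z-update.
Minimize 4*z^2 + 10*z + (2.0/2)*(-0.7923 - z + 0.6878)^2
FOC: (2*4 + 2.0)*z = -10 + 2.0*(-0.7923 + 0.6878)
z^{k+1} = -1.0209
Step 3: u-update.
u^{k+1} = 0.6878 - 0.7923 + 1.0209 = 0.9164
Step 4: Primal residual = |-0.7923 + 1.0209| = 0.2286


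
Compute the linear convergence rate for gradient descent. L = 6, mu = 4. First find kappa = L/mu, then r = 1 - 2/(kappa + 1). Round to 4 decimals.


Step 1: Compute the condition number.
kappa = L/mu = 6/4 = 1.5
Step 2: Compute the convergence rate.
r = 1 - 2/(kappa + 1) = 1 - 2*mu/(L + mu) = (L - mu)/(L + mu) = 2/10 = 0.2


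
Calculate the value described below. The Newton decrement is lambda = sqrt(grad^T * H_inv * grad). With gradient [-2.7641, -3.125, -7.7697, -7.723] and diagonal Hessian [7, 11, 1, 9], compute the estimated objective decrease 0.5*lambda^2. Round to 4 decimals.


Step 1: H is diagonal, so H^(-1) * g = [-0.3949, -0.2841, -7.7697, -0.8581].
Step 2: g^T H^(-1) g = sum_i g_i^2 / H_ii
  = (-2.7641)^2/7 + (-3.125)^2/11 + (-7.7697)^2/1 + (-7.723)^2/9
  = 1.0915 + 0.8878 + 60.3682 + 6.6272 = 68.9747
Step 3: Objective decrease = 0.5 * g^T H^(-1) g = 34.4873


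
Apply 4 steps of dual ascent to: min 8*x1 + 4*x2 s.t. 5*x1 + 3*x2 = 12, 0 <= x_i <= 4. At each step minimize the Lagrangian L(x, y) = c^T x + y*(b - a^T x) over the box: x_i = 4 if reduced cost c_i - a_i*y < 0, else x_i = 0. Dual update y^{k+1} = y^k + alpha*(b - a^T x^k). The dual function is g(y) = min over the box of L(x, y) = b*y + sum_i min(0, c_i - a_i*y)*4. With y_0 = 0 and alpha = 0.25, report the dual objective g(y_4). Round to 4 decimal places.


Dual ascent for LP: min 8*x1 + 4*x2, 5*x1 + 3*x2 = 12, 0 <= x_i <= 4
Step 1: y^k = 0.0, reduced costs: (8.0, 4.0)
  x^k = (0.0, 0.0), subgradient = b - a^T x = 12.0
  y^{k+1} = 0.0 + 0.25*12.0 = 3.0
Step 2: y^k = 3.0, reduced costs: (-7.0, -5.0)
  x^k = (4.0, 4.0), subgradient = b - a^T x = -20.0
  y^{k+1} = 3.0 + 0.25*-20.0 = -2.0
Step 3: y^k = -2.0, reduced costs: (18.0, 10.0)
  x^k = (0.0, 0.0), subgradient = b - a^T x = 12.0
  y^{k+1} = -2.0 + 0.25*12.0 = 1.0
Step 4: y^k = 1.0, reduced costs: (3.0, 1.0)
  x^k = (0.0, 0.0), subgradient = b - a^T x = 12.0
  y^{k+1} = 1.0 + 0.25*12.0 = 4.0
Dual objective at y_4 = 4.0: reduced costs (-12.0, -8.0), box minimizer x = (4.0, 4.0)
g(y_4) = b*y + (c1 - a1*y)*x1 + (c2 - a2*y)*x2 = 12*4.0 + (-12.0)*4.0 + (-8.0)*4.0 = 48.0 - 48.0 - 32.0 = -32.0


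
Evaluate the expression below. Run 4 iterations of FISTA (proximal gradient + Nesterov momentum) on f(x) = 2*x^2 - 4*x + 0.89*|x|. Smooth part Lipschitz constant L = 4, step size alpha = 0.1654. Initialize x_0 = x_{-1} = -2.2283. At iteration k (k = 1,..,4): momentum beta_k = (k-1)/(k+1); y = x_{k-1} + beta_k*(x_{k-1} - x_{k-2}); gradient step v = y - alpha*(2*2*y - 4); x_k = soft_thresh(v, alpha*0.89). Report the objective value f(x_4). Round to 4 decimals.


FISTA on f(x) = 2*x^2 - 4*x + 0.89*|x|
L = 4, alpha = 0.1654
Iteration 1: beta = 0.0, y = -2.2283 + 0.0*(-2.2283 + 2.2283) = -2.2283
  grad(y) = -12.9132, v = y - alpha*grad = -0.0925
  prox(v) = soft_thresh(-0.0925, 0.1472) = 0.0
Iteration 2: beta = 0.3333, y = 0.0 + 0.3333*(0.0 + 2.2283) = 0.7428
  grad(y) = -1.0289, v = y - alpha*grad = 0.913
  prox(v) = soft_thresh(0.913, 0.1472) = 0.7657
Iteration 3: beta = 0.5, y = 0.7657 + 0.5*(0.7657 - 0.0) = 1.1486
  grad(y) = 0.5945, v = y - alpha*grad = 1.0503
  prox(v) = soft_thresh(1.0503, 0.1472) = 0.9031
Iteration 4: beta = 0.6, y = 0.9031 + 0.6*(0.9031 - 0.7657) = 0.9855
  grad(y) = -0.058, v = y - alpha*grad = 0.9951
  prox(v) = soft_thresh(0.9951, 0.1472) = 0.8479
f(x_4) = 2*0.8479^2 - 4*0.8479 + 0.89*|0.8479| = -1.1991


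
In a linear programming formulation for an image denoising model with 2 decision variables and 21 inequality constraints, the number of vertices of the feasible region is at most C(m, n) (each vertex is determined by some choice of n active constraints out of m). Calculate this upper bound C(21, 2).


Each vertex corresponds to some choice of n active constraints out of m, so the number of vertices is at most C(m, n) = m! / (n!(m-n)!).
m = 21, n = 2
Numerator: 21 * 20
Denominator: 2! = 2
C(21, 2) = 210


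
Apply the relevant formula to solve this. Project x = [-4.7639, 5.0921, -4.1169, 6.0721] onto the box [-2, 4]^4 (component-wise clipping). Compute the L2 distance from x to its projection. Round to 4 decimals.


Project each component onto [-2, 4].
clip(-4.7639) = -2.0, clip(5.0921) = 4.0, clip(-4.1169) = -2.0, clip(6.0721) = 4.0
Projection = [-2.0, 4.0, -2.0, 4.0]
Squared diffs: [7.6391, 1.1927, 4.4813, 4.2936]
Distance = sqrt(17.6067) = 4.196


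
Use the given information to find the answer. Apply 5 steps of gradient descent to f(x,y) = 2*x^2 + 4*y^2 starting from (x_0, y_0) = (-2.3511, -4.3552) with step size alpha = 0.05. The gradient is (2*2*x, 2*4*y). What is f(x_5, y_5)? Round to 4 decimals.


Gradient descent on f(x,y) = 2*x^2 + 4*y^2.
Starting point: (-2.3511, -4.3552), alpha = 0.05
Step 1: grad_x = 2*2*-2.3511 = -9.4044, grad_y = 2*4*-4.3552 = -34.8416
  x_1 = -2.3511 - 0.05*-9.4044 = -1.8809
  y_1 = -4.3552 - 0.05*-34.8416 = -2.6131
Step 2: grad_x = 2*2*-1.8809 = -7.5235, grad_y = 2*4*-2.6131 = -20.905
  x_2 = -1.8809 - 0.05*-7.5235 = -1.5047
  y_2 = -2.6131 - 0.05*-20.905 = -1.5679
Step 3: grad_x = 2*2*-1.5047 = -6.0188, grad_y = 2*4*-1.5679 = -12.543
  x_3 = -1.5047 - 0.05*-6.0188 = -1.2038
  y_3 = -1.5679 - 0.05*-12.543 = -0.9407
Step 4: grad_x = 2*2*-1.2038 = -4.8151, grad_y = 2*4*-0.9407 = -7.5258
  x_4 = -1.2038 - 0.05*-4.8151 = -0.963
  y_4 = -0.9407 - 0.05*-7.5258 = -0.5644
Step 5: grad_x = 2*2*-0.963 = -3.852, grad_y = 2*4*-0.5644 = -4.5155
  x_5 = -0.963 - 0.05*-3.852 = -0.7704
  y_5 = -0.5644 - 0.05*-4.5155 = -0.3387
f(-0.7704, -0.3387) = 2*(-0.7704)^2 + 4*(-0.3387)^2 = 1.6458


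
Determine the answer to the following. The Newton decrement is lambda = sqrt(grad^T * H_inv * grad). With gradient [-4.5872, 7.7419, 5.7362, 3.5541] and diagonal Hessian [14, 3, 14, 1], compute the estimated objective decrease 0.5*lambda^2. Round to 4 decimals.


Step 1: H is diagonal, so H^(-1) * g = [-0.3277, 2.5806, 0.4097, 3.5541].
Step 2: g^T H^(-1) g = sum_i g_i^2 / H_ii
  = (-4.5872)^2/14 + (7.7419)^2/3 + (5.7362)^2/14 + (3.5541)^2/1
  = 1.503 + 19.979 + 2.3503 + 12.6316 = 36.4639
Step 3: Objective decrease = 0.5 * g^T H^(-1) g = 18.232


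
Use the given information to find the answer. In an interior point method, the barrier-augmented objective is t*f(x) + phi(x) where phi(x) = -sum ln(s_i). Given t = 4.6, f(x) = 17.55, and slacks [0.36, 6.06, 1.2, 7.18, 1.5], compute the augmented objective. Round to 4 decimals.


Step 1: Compute log-barrier.
ln values: [-1.0217, 1.8017, 0.1823, 1.9713, 0.4055]
phi = -(-1.0217 + 1.8017 + 0.1823 + 1.9713 + 0.4055) = -3.3391
Step 2: Compute augmented objective.
t*f(x) = 4.6*17.55 = 80.73
Total = 80.73 - 3.3391 = 77.3909


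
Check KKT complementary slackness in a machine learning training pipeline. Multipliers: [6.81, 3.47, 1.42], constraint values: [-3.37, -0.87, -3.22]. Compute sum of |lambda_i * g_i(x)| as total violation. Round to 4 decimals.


KKT complementary slackness check:
lambda_1 * g_1 = 6.81 * -3.37 = -22.9497
lambda_2 * g_2 = 3.47 * -0.87 = -3.0189
lambda_3 * g_3 = 1.42 * -3.22 = -4.5724
Total violation = 22.9497 + 3.0189 + 4.5724 = 30.541


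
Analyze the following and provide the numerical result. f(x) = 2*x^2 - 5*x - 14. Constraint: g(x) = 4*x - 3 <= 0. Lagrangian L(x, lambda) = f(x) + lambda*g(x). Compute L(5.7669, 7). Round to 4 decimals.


Step 1: Evaluate f(x).
f(5.7669) = 2*5.7669^2 - 5*5.7669 - 14 = 23.6798
Step 2: Evaluate g(x).
g(5.7669) = 4*5.7669 - 3 = 20.0676
Step 3: Compute Lagrangian.
L = 23.6798 + 7*20.0676 = 164.153


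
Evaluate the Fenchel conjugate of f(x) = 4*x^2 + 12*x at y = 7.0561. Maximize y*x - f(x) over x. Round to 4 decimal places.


f*(y) = sup_x {y*x - a*x^2 - b*x} = sup_x {(y-b)*x - a*x^2}
FOC: (y - b) - 2a*x = 0 => x* = (y - b)/(2a)
x* = (7.0561 - 12)/(2*4) = -0.618
f*(7.0561) = (y-b)^2/(4a) = (7.0561 - 12)^2/(4*4)
= 24.4421/16 = 1.5276


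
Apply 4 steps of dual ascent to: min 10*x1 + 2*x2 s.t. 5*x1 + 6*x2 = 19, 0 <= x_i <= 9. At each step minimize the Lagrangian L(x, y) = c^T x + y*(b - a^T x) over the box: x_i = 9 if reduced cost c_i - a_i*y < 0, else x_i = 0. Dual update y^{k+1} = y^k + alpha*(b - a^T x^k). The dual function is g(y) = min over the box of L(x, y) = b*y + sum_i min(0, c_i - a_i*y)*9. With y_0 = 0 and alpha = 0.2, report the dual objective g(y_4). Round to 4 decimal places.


Dual ascent for LP: min 10*x1 + 2*x2, 5*x1 + 6*x2 = 19, 0 <= x_i <= 9
Step 1: y^k = 0.0, reduced costs: (10.0, 2.0)
  x^k = (0.0, 0.0), subgradient = b - a^T x = 19.0
  y^{k+1} = 0.0 + 0.2*19.0 = 3.8
Step 2: y^k = 3.8, reduced costs: (-9.0, -20.8)
  x^k = (9.0, 9.0), subgradient = b - a^T x = -80.0
  y^{k+1} = 3.8 + 0.2*-80.0 = -12.2
Step 3: y^k = -12.2, reduced costs: (71.0, 75.2)
  x^k = (0.0, 0.0), subgradient = b - a^T x = 19.0
  y^{k+1} = -12.2 + 0.2*19.0 = -8.4
Step 4: y^k = -8.4, reduced costs: (52.0, 52.4)
  x^k = (0.0, 0.0), subgradient = b - a^T x = 19.0
  y^{k+1} = -8.4 + 0.2*19.0 = -4.6
Dual objective at y_4 = -4.6: reduced costs (33.0, 29.6), box minimizer x = (0.0, 0.0)
g(y_4) = b*y + (c1 - a1*y)*x1 + (c2 - a2*y)*x2 = 19*(-4.6) + 33.0*0.0 + 29.6*0.0 = -87.4 + 0.0 + 0.0 = -87.4


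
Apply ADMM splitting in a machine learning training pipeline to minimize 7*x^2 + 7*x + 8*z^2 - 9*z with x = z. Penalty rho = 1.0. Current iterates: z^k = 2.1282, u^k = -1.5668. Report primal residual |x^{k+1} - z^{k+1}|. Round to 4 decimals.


ADMM iteration with rho = 1.0, z^k = 2.1282, u^k = -1.5668
Step 1: x-update.
Minimize 7*x^2 + 7*x + (1.0/2)*(x - 2.1282 - 1.5668)^2
FOC: (2*7 + 1.0)*x = -7 + 1.0*(2.1282 + 1.5668)
x^{k+1} = -0.2203
Step 2: z-update.
Minimize 8*z^2 - 9*z + (1.0/2)*(-0.2203 - z - 1.5668)^2
FOC: (2*8 + 1.0)*z = 9 + 1.0*(-0.2203 - 1.5668)
z^{k+1} = 0.4243
Step 3: u-update.
u^{k+1} = -1.5668 - 0.2203 - 0.4243 = -2.2114
Step 4: Primal residual = |-0.2203 - 0.4243| = 0.6446


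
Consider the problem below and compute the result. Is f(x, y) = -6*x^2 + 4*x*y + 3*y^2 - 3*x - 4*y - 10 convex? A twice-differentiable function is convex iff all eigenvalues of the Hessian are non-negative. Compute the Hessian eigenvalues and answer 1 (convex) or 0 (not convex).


The Hessian of f(x,y) = -6*x^2 + 4*x*y + 3*y^2 - 3*x - 4*y - 10 is:
H = [[-12, 4], [4, 6]]
Trace = -12 + 6 = -6
Determinant = -12*6 - (4)^2 = -88
Discriminant = (-6)^2 - 4*-88 = 388.0
Eigenvalues: lambda_1 = -12.8489, lambda_2 = 6.8489
The function is not convex.

0


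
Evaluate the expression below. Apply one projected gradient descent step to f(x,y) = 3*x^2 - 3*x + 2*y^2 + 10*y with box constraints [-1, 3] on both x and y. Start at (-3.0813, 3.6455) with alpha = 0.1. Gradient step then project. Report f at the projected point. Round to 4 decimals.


Step 1: Compute gradient at (-3.0813, 3.6455).
grad_x = 2*3*-3.0813 - 3 = -21.4878
grad_y = 2*2*3.6455 + 10 = 24.582
Step 2: Gradient step.
x_raw = -3.0813 - 0.1*-21.4878 = -0.9325
y_raw = 3.6455 - 0.1*24.582 = 1.1873
Step 3: Project onto [-1, 3].
x_proj = clip(-0.9325) = -0.9325
y_proj = clip(1.1873) = 1.1873
Step 4: Evaluate f.
f(-0.9325, 1.1873) = 20.0987


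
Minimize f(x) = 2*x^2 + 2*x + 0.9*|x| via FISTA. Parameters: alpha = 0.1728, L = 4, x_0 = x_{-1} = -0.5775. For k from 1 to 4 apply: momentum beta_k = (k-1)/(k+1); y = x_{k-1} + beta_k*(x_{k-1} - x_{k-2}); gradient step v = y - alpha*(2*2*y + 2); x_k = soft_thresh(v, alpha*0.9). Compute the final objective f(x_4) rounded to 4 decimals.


FISTA on f(x) = 2*x^2 + 2*x + 0.9*|x|
L = 4, alpha = 0.1728
Iteration 1: beta = 0.0, y = -0.5775 + 0.0*(-0.5775 + 0.5775) = -0.5775
  grad(y) = -0.31, v = y - alpha*grad = -0.5239
  prox(v) = soft_thresh(-0.5239, 0.1555) = -0.3684
Iteration 2: beta = 0.3333, y = -0.3684 + 0.3333*(-0.3684 + 0.5775) = -0.2987
  grad(y) = 0.8051, v = y - alpha*grad = -0.4378
  prox(v) = soft_thresh(-0.4378, 0.1555) = -0.2823
Iteration 3: beta = 0.5, y = -0.2823 + 0.5*(-0.2823 + 0.3684) = -0.2393
  grad(y) = 1.0429, v = y - alpha*grad = -0.4195
  prox(v) = soft_thresh(-0.4195, 0.1555) = -0.264
Iteration 4: beta = 0.6, y = -0.264 + 0.6*(-0.264 + 0.2823) = -0.253
  grad(y) = 0.9882, v = y - alpha*grad = -0.4237
  prox(v) = soft_thresh(-0.4237, 0.1555) = -0.2682
f(x_4) = 2*(-0.2682)^2 + 2*(-0.2682) + 0.9*|-0.2682| = -0.1512


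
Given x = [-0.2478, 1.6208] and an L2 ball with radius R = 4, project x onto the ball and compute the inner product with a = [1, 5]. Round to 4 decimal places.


Step 1: Compute ||x|| (intermediates to 6 decimals).
||x|| = sqrt((-0.2478)^2 + 1.6208^2) = 1.639633
Step 2: Project.
Since ||x|| <= R, proj = x (no scaling needed).
proj(x) = [-0.2478, 1.6208]
Step 3: Dot product.
a^T * proj(x) = 1*(-0.2478) + 5*1.6208 = 7.8562


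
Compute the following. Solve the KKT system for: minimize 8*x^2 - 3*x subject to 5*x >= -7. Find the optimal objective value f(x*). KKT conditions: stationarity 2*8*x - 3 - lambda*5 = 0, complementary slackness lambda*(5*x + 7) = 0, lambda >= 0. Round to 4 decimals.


Step 1: Try lambda = 0 (constraint inactive).
Stationarity: 2*8*x - 3 = 0
x* = 3/(2*8) = 0.1875
Check constraint: 5*0.1875 = 0.9375 >= -7 -- satisfied.
Step 2: Compute optimal value.
f(x*) = 8*0.1875^2 - 3*0.1875 = -0.2813


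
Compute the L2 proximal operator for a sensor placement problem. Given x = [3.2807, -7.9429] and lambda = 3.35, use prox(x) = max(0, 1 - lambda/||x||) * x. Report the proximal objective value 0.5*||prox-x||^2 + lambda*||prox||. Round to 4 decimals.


Step 1: Compute ||x||.
||x|| = 8.5938
Step 2: Compute scaling factor.
scale = max(0, 1 - 3.35/8.5938) = 0.6102
Step 3: prox(x) = [2.0018, -4.8466]
||prox(x)|| = 5.2438
Step 4: Proximal objective.
0.5*||prox-x||^2 = 5.6113
lambda*||prox|| = 17.5667
Total = 23.1778


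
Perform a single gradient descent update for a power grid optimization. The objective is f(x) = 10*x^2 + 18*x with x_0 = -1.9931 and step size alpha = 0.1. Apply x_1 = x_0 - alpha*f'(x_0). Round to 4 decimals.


We compute the gradient at x_0 and apply the update.
f'(x) = 20*x + 18
f'(-1.9931) = 20*-1.9931 + 18 = -21.862
x_1 = -1.9931 - 0.1*-21.862 = 0.1931


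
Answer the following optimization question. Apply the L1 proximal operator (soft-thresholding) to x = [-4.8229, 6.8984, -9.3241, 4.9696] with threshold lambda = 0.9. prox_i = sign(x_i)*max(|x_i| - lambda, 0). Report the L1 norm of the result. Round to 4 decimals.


Soft-thresholding with lambda = 0.9:
prox(-4.8229) = sign(-4.8229)*max(|-4.8229| - 0.9, 0) = -3.9229
prox(6.8984) = sign(6.8984)*max(|6.8984| - 0.9, 0) = 5.9984
prox(-9.3241) = sign(-9.3241)*max(|-9.3241| - 0.9, 0) = -8.4241
prox(4.9696) = sign(4.9696)*max(|4.9696| - 0.9, 0) = 4.0696
prox(x) = [-3.9229, 5.9984, -8.4241, 4.0696]
||prox(x)||_1 = 3.9229 + 5.9984 + 8.4241 + 4.0696 = 22.415


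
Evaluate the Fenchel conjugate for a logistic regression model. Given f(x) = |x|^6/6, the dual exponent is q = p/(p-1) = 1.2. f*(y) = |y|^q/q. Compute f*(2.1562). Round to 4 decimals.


The conjugate exponent q satisfies 1/p + 1/q = 1.
p = 6, so q = 6/(6 - 1) = 1.2
|y|^q = 2.1562^1.2 = 2.5144
f*(2.1562) = 2.5144 / 1.2 = 2.0953


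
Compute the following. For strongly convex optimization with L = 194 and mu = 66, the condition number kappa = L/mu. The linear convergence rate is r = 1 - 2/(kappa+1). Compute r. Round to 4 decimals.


Step 1: Compute the condition number.
kappa = L/mu = 194/66 = 2.9394
Step 2: Compute the convergence rate.
r = 1 - 2/(kappa + 1) = 1 - 2*mu/(L + mu) = (L - mu)/(L + mu) = 128/260 = 0.4923


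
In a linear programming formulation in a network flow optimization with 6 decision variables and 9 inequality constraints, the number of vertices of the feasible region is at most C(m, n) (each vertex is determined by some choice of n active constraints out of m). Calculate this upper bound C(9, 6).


Each vertex corresponds to some choice of n active constraints out of m, so the number of vertices is at most C(m, n) = m! / (n!(m-n)!).
m = 9, n = 6
Numerator: 9 * 8 * 7 * 6 * 5 * 4
Denominator: 6! = 720
C(9, 6) = 84


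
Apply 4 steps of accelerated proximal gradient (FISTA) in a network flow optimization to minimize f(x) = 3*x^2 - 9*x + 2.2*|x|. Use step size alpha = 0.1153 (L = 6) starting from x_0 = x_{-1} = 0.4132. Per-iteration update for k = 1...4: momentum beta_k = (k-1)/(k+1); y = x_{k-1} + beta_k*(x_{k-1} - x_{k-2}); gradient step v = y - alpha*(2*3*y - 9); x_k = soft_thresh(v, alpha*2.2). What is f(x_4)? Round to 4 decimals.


FISTA on f(x) = 3*x^2 - 9*x + 2.2*|x|
L = 6, alpha = 0.1153
Iteration 1: beta = 0.0, y = 0.4132 + 0.0*(0.4132 - 0.4132) = 0.4132
  grad(y) = -6.5208, v = y - alpha*grad = 1.165
  prox(v) = soft_thresh(1.165, 0.2537) = 0.9114
Iteration 2: beta = 0.3333, y = 0.9114 + 0.3333*(0.9114 - 0.4132) = 1.0775
  grad(y) = -2.5353, v = y - alpha*grad = 1.3698
  prox(v) = soft_thresh(1.3698, 0.2537) = 1.1161
Iteration 3: beta = 0.5, y = 1.1161 + 0.5*(1.1161 - 0.9114) = 1.2185
  grad(y) = -1.6892, v = y - alpha*grad = 1.4132
  prox(v) = soft_thresh(1.4132, 0.2537) = 1.1596
Iteration 4: beta = 0.6, y = 1.1596 + 0.6*(1.1596 - 1.1161) = 1.1857
  grad(y) = -1.8861, v = y - alpha*grad = 1.4031
  prox(v) = soft_thresh(1.4031, 0.2537) = 1.1495
f(x_4) = 3*1.1495^2 - 9*1.1495 + 2.2*|1.1495| = -3.8526


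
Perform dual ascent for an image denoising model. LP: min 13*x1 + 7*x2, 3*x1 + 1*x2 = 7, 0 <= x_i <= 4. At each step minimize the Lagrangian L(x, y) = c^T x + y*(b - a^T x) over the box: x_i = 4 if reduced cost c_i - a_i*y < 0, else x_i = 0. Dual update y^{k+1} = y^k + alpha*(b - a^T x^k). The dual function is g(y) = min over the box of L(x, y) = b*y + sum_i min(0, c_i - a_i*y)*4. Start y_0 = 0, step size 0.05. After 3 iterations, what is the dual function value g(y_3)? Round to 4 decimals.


Dual ascent for LP: min 13*x1 + 7*x2, 3*x1 + 1*x2 = 7, 0 <= x_i <= 4
Step 1: y^k = 0.0, reduced costs: (13.0, 7.0)
  x^k = (0.0, 0.0), subgradient = b - a^T x = 7.0
  y^{k+1} = 0.0 + 0.05*7.0 = 0.35
Step 2: y^k = 0.35, reduced costs: (11.95, 6.65)
  x^k = (0.0, 0.0), subgradient = b - a^T x = 7.0
  y^{k+1} = 0.35 + 0.05*7.0 = 0.7
Step 3: y^k = 0.7, reduced costs: (10.9, 6.3)
  x^k = (0.0, 0.0), subgradient = b - a^T x = 7.0
  y^{k+1} = 0.7 + 0.05*7.0 = 1.05
Dual objective at y_3 = 1.05: reduced costs (9.85, 5.95), box minimizer x = (0.0, 0.0)
g(y_3) = b*y + (c1 - a1*y)*x1 + (c2 - a2*y)*x2 = 7*1.05 + 9.85*0.0 + 5.95*0.0 = 7.35 + 0.0 + 0.0 = 7.35


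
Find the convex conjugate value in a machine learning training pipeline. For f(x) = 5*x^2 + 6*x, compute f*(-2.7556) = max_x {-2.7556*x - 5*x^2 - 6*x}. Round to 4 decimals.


f*(y) = sup_x {y*x - a*x^2 - b*x} = sup_x {(y-b)*x - a*x^2}
FOC: (y - b) - 2a*x = 0 => x* = (y - b)/(2a)
x* = (-2.7556 - 6)/(2*5) = -0.8756
f*(-2.7556) = (y-b)^2/(4a) = (-2.7556 - 6)^2/(4*5)
= 76.6605/20 = 3.833


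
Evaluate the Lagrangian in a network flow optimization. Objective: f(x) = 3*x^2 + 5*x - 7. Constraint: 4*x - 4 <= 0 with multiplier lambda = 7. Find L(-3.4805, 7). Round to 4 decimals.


Step 1: Evaluate f(x).
f(-3.4805) = 3*(-3.4805)^2 + 5*(-3.4805) - 7 = 11.9391
Step 2: Evaluate g(x).
g(-3.4805) = 4*-3.4805 - 4 = -17.922
Step 3: Compute Lagrangian.
L = 11.9391 + 7*-17.922 = -113.5149


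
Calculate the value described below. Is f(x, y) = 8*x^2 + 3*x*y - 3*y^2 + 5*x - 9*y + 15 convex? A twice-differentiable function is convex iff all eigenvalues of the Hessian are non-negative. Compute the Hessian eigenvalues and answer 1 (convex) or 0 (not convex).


The Hessian of f(x,y) = 8*x^2 + 3*x*y - 3*y^2 + 5*x - 9*y + 15 is:
H = [[16, 3], [3, -6]]
Trace = 16 - 6 = 10
Determinant = 16*-6 - (3)^2 = -105
Discriminant = (10)^2 - 4*-105 = 520.0
Eigenvalues: lambda_1 = -6.4018, lambda_2 = 16.4018
The function is not convex.

0


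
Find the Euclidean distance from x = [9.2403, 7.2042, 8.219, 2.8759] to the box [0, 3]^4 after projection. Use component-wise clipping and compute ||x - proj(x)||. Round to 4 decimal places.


Project each component onto [0, 3].
clip(9.2403) = 3.0, clip(7.2042) = 3.0, clip(8.219) = 3.0, clip(2.8759) = 2.8759
Projection = [3.0, 3.0, 3.0, 2.8759]
Squared diffs: [38.9413, 17.6753, 27.238, 0.0]
Distance = sqrt(83.8546) = 9.1572


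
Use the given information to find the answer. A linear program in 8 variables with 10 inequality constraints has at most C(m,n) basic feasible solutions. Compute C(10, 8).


Each vertex corresponds to some choice of n active constraints out of m, so the number of vertices is at most C(m, n) = m! / (n!(m-n)!).
m = 10, n = 8
Numerator: 10 * 9 * 8 * 7 * 6 * 5 * 4 * 3
Denominator: 8! = 40320
C(10, 8) = 45


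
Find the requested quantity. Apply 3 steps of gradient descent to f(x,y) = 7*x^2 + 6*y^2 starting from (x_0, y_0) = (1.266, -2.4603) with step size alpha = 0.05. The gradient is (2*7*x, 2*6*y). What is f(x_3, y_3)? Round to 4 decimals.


Gradient descent on f(x,y) = 7*x^2 + 6*y^2.
Starting point: (1.266, -2.4603), alpha = 0.05
Step 1: grad_x = 2*7*1.266 = 17.724, grad_y = 2*6*-2.4603 = -29.5236
  x_1 = 1.266 - 0.05*17.724 = 0.3798
  y_1 = -2.4603 - 0.05*-29.5236 = -0.9841
Step 2: grad_x = 2*7*0.3798 = 5.3172, grad_y = 2*6*-0.9841 = -11.8094
  x_2 = 0.3798 - 0.05*5.3172 = 0.1139
  y_2 = -0.9841 - 0.05*-11.8094 = -0.3936
Step 3: grad_x = 2*7*0.1139 = 1.5952, grad_y = 2*6*-0.3936 = -4.7238
  x_3 = 0.1139 - 0.05*1.5952 = 0.0342
  y_3 = -0.3936 - 0.05*-4.7238 = -0.1575
f(0.0342, -0.1575) = 7*0.0342^2 + 6*(-0.1575)^2 = 0.1569


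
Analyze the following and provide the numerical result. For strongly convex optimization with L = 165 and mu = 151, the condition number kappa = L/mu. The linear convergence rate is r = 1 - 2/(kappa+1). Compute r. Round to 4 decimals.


Step 1: Compute the condition number.
kappa = L/mu = 165/151 = 1.0927
Step 2: Compute the convergence rate.
r = 1 - 2/(kappa + 1) = 1 - 2*mu/(L + mu) = (L - mu)/(L + mu) = 14/316 = 0.0443


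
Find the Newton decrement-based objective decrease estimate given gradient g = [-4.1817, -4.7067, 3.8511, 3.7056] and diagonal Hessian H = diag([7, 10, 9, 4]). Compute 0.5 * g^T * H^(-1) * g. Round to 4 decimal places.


Step 1: H is diagonal, so H^(-1) * g = [-0.5974, -0.4707, 0.4279, 0.9264].
Step 2: g^T H^(-1) g = sum_i g_i^2 / H_ii
  = (-4.1817)^2/7 + (-4.7067)^2/10 + (3.8511)^2/9 + (3.7056)^2/4
  = 2.4981 + 2.2153 + 1.6479 + 3.4329 = 9.7941
Step 3: Objective decrease = 0.5 * g^T H^(-1) g = 4.8971


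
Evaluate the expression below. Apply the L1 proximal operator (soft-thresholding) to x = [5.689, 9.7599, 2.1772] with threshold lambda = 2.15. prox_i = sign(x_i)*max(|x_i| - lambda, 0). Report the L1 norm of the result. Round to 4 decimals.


Soft-thresholding with lambda = 2.15:
prox(5.689) = sign(5.689)*max(|5.689| - 2.15, 0) = 3.539
prox(9.7599) = sign(9.7599)*max(|9.7599| - 2.15, 0) = 7.6099
prox(2.1772) = sign(2.1772)*max(|2.1772| - 2.15, 0) = 0.0272
prox(x) = [3.539, 7.6099, 0.0272]
||prox(x)||_1 = 3.539 + 7.6099 + 0.0272 = 11.1761


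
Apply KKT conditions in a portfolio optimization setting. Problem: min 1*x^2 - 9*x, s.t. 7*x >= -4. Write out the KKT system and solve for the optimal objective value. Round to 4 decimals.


Step 1: Try lambda = 0 (constraint inactive).
Stationarity: 2*1*x - 9 = 0
x* = 9/(2*1) = 4.5
Check constraint: 7*4.5 = 31.5 >= -4 -- satisfied.
Step 2: Compute optimal value.
f(x*) = 1*4.5^2 - 9*4.5 = -20.25


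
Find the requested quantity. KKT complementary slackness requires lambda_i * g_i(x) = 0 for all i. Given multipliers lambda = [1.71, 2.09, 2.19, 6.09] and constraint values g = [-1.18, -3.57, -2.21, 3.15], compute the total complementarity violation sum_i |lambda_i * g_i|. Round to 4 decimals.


KKT complementary slackness check:
lambda_1 * g_1 = 1.71 * -1.18 = -2.0178
lambda_2 * g_2 = 2.09 * -3.57 = -7.4613
lambda_3 * g_3 = 2.19 * -2.21 = -4.8399
lambda_4 * g_4 = 6.09 * 3.15 = 19.1835
Total violation = 2.0178 + 7.4613 + 4.8399 + 19.1835 = 33.5025


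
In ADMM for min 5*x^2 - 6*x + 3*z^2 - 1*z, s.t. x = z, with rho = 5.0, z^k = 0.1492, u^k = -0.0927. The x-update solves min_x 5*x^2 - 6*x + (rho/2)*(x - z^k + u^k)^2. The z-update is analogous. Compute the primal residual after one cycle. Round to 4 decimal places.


ADMM iteration with rho = 5.0, z^k = 0.1492, u^k = -0.0927
Step 1: x-update.
Minimize 5*x^2 - 6*x + (5.0/2)*(x - 0.1492 - 0.0927)^2
FOC: (2*5 + 5.0)*x = 6 + 5.0*(0.1492 + 0.0927)
x^{k+1} = 0.4806
Step 2: z-update.
Minimize 3*z^2 - 1*z + (5.0/2)*(0.4806 - z - 0.0927)^2
FOC: (2*3 + 5.0)*z = 1 + 5.0*(0.4806 - 0.0927)
z^{k+1} = 0.2672
Step 3: u-update.
u^{k+1} = -0.0927 + 0.4806 - 0.2672 = 0.1207
Step 4: Primal residual = |0.4806 - 0.2672| = 0.2134


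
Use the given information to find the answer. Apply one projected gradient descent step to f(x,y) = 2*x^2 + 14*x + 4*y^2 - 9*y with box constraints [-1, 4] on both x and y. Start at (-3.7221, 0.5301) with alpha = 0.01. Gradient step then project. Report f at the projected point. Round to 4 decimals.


Step 1: Compute gradient at (-3.7221, 0.5301).
grad_x = 2*2*-3.7221 + 14 = -0.8884
grad_y = 2*4*0.5301 - 9 = -4.7592
Step 2: Gradient step.
x_raw = -3.7221 - 0.01*-0.8884 = -3.7132
y_raw = 0.5301 - 0.01*-4.7592 = 0.5777
Step 3: Project onto [-1, 4].
x_proj = clip(-3.7132) = -1.0
y_proj = clip(0.5777) = 0.5777
Step 4: Evaluate f.
f(-1.0, 0.5777) = -15.8643


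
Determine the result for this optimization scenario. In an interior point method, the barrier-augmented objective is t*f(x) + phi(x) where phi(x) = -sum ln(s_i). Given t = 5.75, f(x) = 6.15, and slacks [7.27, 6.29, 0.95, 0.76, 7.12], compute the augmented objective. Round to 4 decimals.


Step 1: Compute log-barrier.
ln values: [1.9838, 1.839, -0.0513, -0.2744, 1.9629]
phi = -(1.9838 + 1.839 - 0.0513 - 0.2744 + 1.9629) = -5.4599
Step 2: Compute augmented objective.
t*f(x) = 5.75*6.15 = 35.3625
Total = 35.3625 - 5.4599 = 29.9026


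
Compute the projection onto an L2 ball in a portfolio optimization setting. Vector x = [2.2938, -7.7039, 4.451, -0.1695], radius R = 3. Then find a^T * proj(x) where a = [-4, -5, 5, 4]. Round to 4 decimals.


Step 1: Compute ||x|| (intermediates to 6 decimals).
||x|| = sqrt(2.2938^2 + (-7.7039)^2 + 4.451^2 + (-0.1695)^2) = 9.189762
Step 2: Project.
Since ||x|| > R, scale = R/||x|| = 3/9.189762 = 0.32645, proj(x) = scale * x
proj(x) = [0.748811, -2.514938, 1.453029, -0.055333]
Step 3: Dot product.
a^T * proj(x) = -4*0.748811 - 5*(-2.514938) + 5*1.453029 + 4*(-0.055333) = 16.6233


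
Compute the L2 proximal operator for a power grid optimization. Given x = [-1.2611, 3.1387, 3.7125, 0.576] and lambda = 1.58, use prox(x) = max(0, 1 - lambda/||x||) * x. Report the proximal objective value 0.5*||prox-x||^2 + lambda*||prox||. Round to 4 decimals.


Step 1: Compute ||x||.
||x|| = 5.0553
Step 2: Compute scaling factor.
scale = max(0, 1 - 1.58/5.0553) = 0.6875
Step 3: prox(x) = [-0.867, 2.1577, 2.5522, 0.396]
||prox(x)|| = 3.4753
Step 4: Proximal objective.
0.5*||prox-x||^2 = 1.2482
lambda*||prox|| = 5.491
Total = 6.7392


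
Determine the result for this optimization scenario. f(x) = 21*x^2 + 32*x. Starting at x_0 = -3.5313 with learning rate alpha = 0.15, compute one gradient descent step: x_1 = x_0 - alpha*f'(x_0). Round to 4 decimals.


We compute the gradient at x_0 and apply the update.
f'(x) = 42*x + 32
f'(-3.5313) = 42*-3.5313 + 32 = -116.3146
x_1 = -3.5313 - 0.15*-116.3146 = 13.9159


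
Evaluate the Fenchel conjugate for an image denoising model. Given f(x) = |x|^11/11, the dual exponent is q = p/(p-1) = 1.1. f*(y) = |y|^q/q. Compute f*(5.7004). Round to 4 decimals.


The conjugate exponent q satisfies 1/p + 1/q = 1.
p = 11, so q = 11/(11 - 1) = 1.1
|y|^q = 5.7004^1.1 = 6.7842
f*(5.7004) = 6.7842 / 1.1 = 6.1674


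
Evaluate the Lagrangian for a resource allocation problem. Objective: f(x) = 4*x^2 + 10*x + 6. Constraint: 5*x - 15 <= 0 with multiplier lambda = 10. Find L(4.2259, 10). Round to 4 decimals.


Step 1: Evaluate f(x).
f(4.2259) = 4*4.2259^2 + 10*4.2259 + 6 = 119.6919
Step 2: Evaluate g(x).
g(4.2259) = 5*4.2259 - 15 = 6.1295
Step 3: Compute Lagrangian.
L = 119.6919 + 10*6.1295 = 180.9869


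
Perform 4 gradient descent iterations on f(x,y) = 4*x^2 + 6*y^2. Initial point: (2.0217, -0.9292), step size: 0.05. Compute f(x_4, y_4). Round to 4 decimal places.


Gradient descent on f(x,y) = 4*x^2 + 6*y^2.
Starting point: (2.0217, -0.9292), alpha = 0.05
Step 1: grad_x = 2*4*2.0217 = 16.1736, grad_y = 2*6*-0.9292 = -11.1504
  x_1 = 2.0217 - 0.05*16.1736 = 1.213
  y_1 = -0.9292 - 0.05*-11.1504 = -0.3717
Step 2: grad_x = 2*4*1.213 = 9.7042, grad_y = 2*6*-0.3717 = -4.4602
  x_2 = 1.213 - 0.05*9.7042 = 0.7278
  y_2 = -0.3717 - 0.05*-4.4602 = -0.1487
Step 3: grad_x = 2*4*0.7278 = 5.8225, grad_y = 2*6*-0.1487 = -1.7841
  x_3 = 0.7278 - 0.05*5.8225 = 0.4367
  y_3 = -0.1487 - 0.05*-1.7841 = -0.0595
Step 4: grad_x = 2*4*0.4367 = 3.4935, grad_y = 2*6*-0.0595 = -0.7136
  x_4 = 0.4367 - 0.05*3.4935 = 0.262
  y_4 = -0.0595 - 0.05*-0.7136 = -0.0238
f(0.262, -0.0238) = 4*0.262^2 + 6*(-0.0238)^2 = 0.278


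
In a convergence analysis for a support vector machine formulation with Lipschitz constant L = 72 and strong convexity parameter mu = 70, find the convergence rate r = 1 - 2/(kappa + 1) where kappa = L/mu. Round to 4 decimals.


Step 1: Compute the condition number.
kappa = L/mu = 72/70 = 1.0286
Step 2: Compute the convergence rate.
r = 1 - 2/(kappa + 1) = 1 - 2*mu/(L + mu) = (L - mu)/(L + mu) = 2/142 = 0.0141


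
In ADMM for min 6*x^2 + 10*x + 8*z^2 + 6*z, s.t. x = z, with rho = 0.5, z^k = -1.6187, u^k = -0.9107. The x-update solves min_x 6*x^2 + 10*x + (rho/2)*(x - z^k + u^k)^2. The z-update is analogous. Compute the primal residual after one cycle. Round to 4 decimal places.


ADMM iteration with rho = 0.5, z^k = -1.6187, u^k = -0.9107
Step 1: x-update.
Minimize 6*x^2 + 10*x + (0.5/2)*(x + 1.6187 - 0.9107)^2
FOC: (2*6 + 0.5)*x = -10 + 0.5*(-1.6187 + 0.9107)
x^{k+1} = -0.8283
Step 2: z-update.
Minimize 8*z^2 + 6*z + (0.5/2)*(-0.8283 - z - 0.9107)^2
FOC: (2*8 + 0.5)*z = -6 + 0.5*(-0.8283 - 0.9107)
z^{k+1} = -0.4163
Step 3: u-update.
u^{k+1} = -0.9107 - 0.8283 + 0.4163 = -1.3227
Step 4: Primal residual = |-0.8283 + 0.4163| = 0.412
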